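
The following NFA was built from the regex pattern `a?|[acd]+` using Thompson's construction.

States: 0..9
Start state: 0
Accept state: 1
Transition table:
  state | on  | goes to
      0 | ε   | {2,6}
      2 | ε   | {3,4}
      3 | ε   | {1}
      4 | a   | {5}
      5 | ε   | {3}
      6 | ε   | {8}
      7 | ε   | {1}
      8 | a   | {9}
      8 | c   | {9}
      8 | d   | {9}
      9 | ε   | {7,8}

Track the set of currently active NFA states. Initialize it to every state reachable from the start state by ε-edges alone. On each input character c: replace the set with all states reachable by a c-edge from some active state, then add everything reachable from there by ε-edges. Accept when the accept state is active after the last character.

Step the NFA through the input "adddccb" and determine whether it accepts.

Answer: REJECT

Steps:
initial (ε-close {0}): {0,1,2,3,4,6,8}
'a' @ 1: {1,3,5,7,8,9}  ✓accept
'd' @ 2: {1,7,8,9}  ✓accept
'd' @ 3: {1,7,8,9}  ✓accept
'd' @ 4: {1,7,8,9}  ✓accept
'c' @ 5: {1,7,8,9}  ✓accept
'c' @ 6: {1,7,8,9}  ✓accept
'b' @ 7: {}  — state set empty
final: {}; accept 1 not in set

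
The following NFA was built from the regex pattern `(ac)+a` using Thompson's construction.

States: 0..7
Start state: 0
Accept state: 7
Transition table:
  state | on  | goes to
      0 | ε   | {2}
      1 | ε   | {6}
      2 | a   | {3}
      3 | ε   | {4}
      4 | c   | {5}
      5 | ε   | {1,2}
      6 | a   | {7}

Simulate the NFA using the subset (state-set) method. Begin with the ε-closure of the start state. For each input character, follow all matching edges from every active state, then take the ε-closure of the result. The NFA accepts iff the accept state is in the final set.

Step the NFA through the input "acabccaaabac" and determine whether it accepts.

S₀ = ε-closure({0}) = {0,2}
'a' @ 1: {3,4}
'c' @ 2: {1,2,5,6}
'a' @ 3: {3,4,7}  ✓accept
'b' @ 4: {}  — no active states
rest 'ccaaabac' ignored (set empty)
final: {}; accept 7 not in set

Answer: REJECT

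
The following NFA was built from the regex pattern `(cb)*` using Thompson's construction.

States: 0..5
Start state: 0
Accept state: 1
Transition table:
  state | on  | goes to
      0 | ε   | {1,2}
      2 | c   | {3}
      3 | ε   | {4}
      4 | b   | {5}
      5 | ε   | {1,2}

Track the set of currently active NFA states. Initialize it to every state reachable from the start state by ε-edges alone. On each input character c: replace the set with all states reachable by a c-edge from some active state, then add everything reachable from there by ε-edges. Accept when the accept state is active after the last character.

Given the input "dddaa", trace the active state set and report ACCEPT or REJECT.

Answer: REJECT

Steps:
initial (ε-close {0}): {0,1,2}
'd' @ 1: {}  — dead — no transitions
rest 'ddaa' ignored (set empty)
final: {}; accept 1 not in set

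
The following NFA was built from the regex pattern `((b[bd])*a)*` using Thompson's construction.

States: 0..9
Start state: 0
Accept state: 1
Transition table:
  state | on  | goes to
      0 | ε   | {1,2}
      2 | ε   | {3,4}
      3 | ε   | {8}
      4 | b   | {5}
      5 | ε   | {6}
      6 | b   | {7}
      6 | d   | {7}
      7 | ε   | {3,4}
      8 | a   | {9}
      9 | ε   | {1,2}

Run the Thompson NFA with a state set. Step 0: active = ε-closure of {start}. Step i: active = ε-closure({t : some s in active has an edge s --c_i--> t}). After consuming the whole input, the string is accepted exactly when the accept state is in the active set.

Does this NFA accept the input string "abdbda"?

S₀ = ε-closure({0}) = {0,1,2,3,4,8}
'a' @ 1: {1,2,3,4,8,9}  ✓accept
'b' @ 2: {5,6}
'd' @ 3: {3,4,7,8}
'b' @ 4: {5,6}
'd' @ 5: {3,4,7,8}
'a' @ 6: {1,2,3,4,8,9}  ✓accept
final: {1,2,3,4,8,9}; accept 1 in set

Answer: ACCEPT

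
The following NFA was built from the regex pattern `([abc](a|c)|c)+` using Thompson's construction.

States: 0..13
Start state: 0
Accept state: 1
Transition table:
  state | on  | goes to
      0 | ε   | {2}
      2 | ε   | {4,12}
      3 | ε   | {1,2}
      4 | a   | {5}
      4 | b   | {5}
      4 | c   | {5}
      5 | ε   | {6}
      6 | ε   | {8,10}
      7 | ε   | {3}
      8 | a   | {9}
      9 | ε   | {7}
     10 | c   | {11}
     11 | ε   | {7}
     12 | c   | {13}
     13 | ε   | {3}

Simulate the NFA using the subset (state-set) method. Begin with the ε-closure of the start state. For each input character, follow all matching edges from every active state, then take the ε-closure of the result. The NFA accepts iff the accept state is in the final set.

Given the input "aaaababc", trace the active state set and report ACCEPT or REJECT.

start: ε-closure({0}) = {0,2,4,12}
'a' @ 1: {5,6,8,10}
'a' @ 2: {1,2,3,4,7,9,12}  ✓accept
'a' @ 3: {5,6,8,10}
'a' @ 4: {1,2,3,4,7,9,12}  ✓accept
'b' @ 5: {5,6,8,10}
'a' @ 6: {1,2,3,4,7,9,12}  ✓accept
'b' @ 7: {5,6,8,10}
'c' @ 8: {1,2,3,4,7,11,12}  ✓accept
final: {1,2,3,4,7,11,12}; accept 1 in set

Answer: ACCEPT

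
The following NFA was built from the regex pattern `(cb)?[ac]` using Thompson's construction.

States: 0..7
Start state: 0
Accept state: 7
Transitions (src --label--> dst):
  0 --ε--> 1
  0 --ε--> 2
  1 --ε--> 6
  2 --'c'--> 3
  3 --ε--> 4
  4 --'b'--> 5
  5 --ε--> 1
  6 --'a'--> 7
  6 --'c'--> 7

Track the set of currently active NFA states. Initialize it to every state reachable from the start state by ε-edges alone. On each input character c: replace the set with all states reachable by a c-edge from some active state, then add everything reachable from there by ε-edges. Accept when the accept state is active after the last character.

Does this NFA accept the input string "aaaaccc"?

Answer: REJECT

Derivation:
S₀ = ε-closure({0}) = {0,1,2,6}
'a' @ 1: {7}  (accept∈set)
'a' @ 2: {}  — no active states
rest 'aaccc' ignored (set empty)
after full input: {}  (accept=7 not in)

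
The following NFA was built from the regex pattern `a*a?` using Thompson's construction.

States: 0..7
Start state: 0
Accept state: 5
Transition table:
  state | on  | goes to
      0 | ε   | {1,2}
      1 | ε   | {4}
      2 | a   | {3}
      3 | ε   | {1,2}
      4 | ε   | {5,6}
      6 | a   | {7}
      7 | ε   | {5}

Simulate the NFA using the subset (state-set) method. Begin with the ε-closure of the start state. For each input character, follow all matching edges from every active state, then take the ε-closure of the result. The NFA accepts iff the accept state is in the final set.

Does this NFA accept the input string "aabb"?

initial (ε-close {0}): {0,1,2,4,5,6}
'a' @ 1: {1,2,3,4,5,6,7}  [accepting]
'a' @ 2: {1,2,3,4,5,6,7}  [accepting]
'b' @ 3: {}  — dead — no transitions
rest 'b' ignored (set empty)
final: {}; accept 5 not in set

Answer: REJECT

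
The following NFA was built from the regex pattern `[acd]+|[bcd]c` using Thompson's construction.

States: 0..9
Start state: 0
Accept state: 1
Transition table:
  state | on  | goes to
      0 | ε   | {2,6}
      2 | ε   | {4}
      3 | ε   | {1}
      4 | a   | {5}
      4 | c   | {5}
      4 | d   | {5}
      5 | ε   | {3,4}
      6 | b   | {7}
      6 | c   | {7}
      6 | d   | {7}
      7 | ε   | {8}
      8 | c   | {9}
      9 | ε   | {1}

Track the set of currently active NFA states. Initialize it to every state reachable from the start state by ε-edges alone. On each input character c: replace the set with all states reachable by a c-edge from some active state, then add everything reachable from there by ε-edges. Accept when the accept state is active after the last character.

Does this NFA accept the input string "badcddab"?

S₀ = ε-closure({0}) = {0,2,4,6}
'b' @ 1: {7,8}
'a' @ 2: {}  — dead — no transitions
rest 'dcddab' ignored (set empty)
final: {}; accept 1 not in set

Answer: REJECT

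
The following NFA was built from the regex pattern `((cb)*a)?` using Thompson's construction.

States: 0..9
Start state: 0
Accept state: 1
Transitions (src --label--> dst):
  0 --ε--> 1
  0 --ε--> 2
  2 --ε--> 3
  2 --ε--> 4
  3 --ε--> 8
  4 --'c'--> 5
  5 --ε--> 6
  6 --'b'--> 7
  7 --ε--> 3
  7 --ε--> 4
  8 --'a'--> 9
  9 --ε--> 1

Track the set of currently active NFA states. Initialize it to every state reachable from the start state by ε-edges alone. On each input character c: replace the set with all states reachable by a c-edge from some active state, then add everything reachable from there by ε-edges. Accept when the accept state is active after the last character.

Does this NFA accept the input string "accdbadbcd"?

S₀ = ε-closure({0}) = {0,1,2,3,4,8}
'a' @ 1: {1,9}  [accepting]
'c' @ 2: {}  — no active states
rest 'cdbadbcd' ignored (set empty)
final: {}; accept 1 not in set

Answer: REJECT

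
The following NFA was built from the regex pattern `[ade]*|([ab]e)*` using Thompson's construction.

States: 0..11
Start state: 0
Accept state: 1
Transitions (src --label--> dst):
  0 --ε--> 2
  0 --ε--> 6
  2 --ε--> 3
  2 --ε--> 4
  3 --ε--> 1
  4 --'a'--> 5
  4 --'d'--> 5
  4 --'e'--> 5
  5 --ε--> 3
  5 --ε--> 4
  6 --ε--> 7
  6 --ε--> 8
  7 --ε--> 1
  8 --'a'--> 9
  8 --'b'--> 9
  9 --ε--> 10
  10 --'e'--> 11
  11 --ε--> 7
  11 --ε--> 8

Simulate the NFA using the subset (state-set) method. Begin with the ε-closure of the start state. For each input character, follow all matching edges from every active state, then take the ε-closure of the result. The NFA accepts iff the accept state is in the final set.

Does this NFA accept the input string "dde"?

Answer: ACCEPT

Steps:
S₀ = ε-closure({0}) = {0,1,2,3,4,6,7,8}
'd' @ 1: {1,3,4,5}  ✓accept
'd' @ 2: {1,3,4,5}  ✓accept
'e' @ 3: {1,3,4,5}  ✓accept
after full input: {1,3,4,5}  (accept=1 in)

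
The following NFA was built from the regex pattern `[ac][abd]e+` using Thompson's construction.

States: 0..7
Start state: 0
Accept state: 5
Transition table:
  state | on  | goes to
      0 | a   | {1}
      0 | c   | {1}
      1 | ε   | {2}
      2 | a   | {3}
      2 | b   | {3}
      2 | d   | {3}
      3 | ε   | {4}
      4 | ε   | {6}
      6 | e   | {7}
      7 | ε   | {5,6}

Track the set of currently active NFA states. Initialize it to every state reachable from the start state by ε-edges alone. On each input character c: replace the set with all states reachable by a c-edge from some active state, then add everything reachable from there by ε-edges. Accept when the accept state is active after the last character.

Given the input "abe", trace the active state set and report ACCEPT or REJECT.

Answer: ACCEPT

Derivation:
S₀ = ε-closure({0}) = {0}
'a' @ 1: {1,2}
'b' @ 2: {3,4,6}
'e' @ 3: {5,6,7}  [accepting]
after full input: {5,6,7}  (accept=5 in)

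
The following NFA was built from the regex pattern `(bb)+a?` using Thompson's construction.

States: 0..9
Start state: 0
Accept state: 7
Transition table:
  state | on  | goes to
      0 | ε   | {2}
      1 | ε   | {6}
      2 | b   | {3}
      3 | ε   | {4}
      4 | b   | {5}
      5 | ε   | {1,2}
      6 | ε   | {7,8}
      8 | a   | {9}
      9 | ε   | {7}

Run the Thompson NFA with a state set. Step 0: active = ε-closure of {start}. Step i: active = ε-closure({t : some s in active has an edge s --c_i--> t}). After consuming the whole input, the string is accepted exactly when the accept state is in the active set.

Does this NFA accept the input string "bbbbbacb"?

initial (ε-close {0}): {0,2}
'b' @ 1: {3,4}
'b' @ 2: {1,2,5,6,7,8}  (accept∈set)
'b' @ 3: {3,4}
'b' @ 4: {1,2,5,6,7,8}  (accept∈set)
'b' @ 5: {3,4}
'a' @ 6: {}  — state set empty
rest 'cb' ignored (set empty)
final: {}; accept 7 not in set

Answer: REJECT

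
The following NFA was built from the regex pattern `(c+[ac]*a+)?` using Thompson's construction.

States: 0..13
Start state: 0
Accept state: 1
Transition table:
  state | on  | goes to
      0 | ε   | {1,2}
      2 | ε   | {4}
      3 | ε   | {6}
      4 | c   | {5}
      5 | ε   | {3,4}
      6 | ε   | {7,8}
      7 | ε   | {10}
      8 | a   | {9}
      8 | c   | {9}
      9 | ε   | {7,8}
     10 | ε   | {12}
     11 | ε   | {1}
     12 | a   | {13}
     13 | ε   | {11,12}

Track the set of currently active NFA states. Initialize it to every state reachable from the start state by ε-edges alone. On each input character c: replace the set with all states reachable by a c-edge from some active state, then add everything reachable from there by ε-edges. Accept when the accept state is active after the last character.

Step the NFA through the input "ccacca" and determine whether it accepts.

Answer: ACCEPT

Steps:
start: ε-closure({0}) = {0,1,2,4}
'c' @ 1: {3,4,5,6,7,8,10,12}
'c' @ 2: {3,4,5,6,7,8,9,10,12}
'a' @ 3: {1,7,8,9,10,11,12,13}  ✓accept
'c' @ 4: {7,8,9,10,12}
'c' @ 5: {7,8,9,10,12}
'a' @ 6: {1,7,8,9,10,11,12,13}  ✓accept
after full input: {1,7,8,9,10,11,12,13}  (accept=1 in)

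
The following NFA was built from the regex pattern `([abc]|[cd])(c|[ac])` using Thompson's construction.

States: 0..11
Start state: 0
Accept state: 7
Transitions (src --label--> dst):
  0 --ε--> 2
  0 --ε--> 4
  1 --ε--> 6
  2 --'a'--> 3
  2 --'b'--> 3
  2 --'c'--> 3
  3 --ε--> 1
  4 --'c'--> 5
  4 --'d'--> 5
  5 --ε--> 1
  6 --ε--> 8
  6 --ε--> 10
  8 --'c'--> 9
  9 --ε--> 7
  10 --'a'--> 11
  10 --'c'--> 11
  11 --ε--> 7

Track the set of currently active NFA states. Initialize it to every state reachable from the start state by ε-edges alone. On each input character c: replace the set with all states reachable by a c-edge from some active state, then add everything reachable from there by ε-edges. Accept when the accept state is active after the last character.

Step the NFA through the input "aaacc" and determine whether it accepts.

Answer: REJECT

Derivation:
S₀ = ε-closure({0}) = {0,2,4}
'a' @ 1: {1,3,6,8,10}
'a' @ 2: {7,11}  ✓accept
'a' @ 3: {}  — state set empty
rest 'cc' ignored (set empty)
after full input: {}  (accept=7 not in)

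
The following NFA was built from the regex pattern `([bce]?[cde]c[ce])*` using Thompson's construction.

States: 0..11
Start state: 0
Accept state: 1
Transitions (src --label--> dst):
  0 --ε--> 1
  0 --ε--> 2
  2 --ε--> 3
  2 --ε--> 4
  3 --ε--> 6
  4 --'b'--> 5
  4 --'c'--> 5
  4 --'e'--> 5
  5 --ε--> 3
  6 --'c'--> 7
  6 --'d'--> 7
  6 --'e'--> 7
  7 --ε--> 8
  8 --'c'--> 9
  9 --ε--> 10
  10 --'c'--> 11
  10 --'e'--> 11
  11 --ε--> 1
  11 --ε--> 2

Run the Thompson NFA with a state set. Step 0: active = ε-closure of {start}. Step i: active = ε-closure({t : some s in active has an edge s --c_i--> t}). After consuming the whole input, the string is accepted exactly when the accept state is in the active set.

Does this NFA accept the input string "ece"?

initial (ε-close {0}): {0,1,2,3,4,6}
'e' @ 1: {3,5,6,7,8}
'c' @ 2: {7,8,9,10}
'e' @ 3: {1,2,3,4,6,11}  (accept∈set)
end set {1,2,3,4,6,11} — state 1 in

Answer: ACCEPT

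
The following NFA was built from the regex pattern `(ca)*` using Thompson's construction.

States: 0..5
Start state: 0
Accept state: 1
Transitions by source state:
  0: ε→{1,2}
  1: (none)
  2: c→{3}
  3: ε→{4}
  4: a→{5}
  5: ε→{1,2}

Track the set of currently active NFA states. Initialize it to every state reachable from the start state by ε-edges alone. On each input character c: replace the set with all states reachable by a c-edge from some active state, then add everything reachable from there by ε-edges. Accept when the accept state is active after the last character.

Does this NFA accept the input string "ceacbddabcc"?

initial (ε-close {0}): {0,1,2}
'c' @ 1: {3,4}
'e' @ 2: {}  — state set empty
rest 'acbddabcc' ignored (set empty)
end set {} — state 1 not in

Answer: REJECT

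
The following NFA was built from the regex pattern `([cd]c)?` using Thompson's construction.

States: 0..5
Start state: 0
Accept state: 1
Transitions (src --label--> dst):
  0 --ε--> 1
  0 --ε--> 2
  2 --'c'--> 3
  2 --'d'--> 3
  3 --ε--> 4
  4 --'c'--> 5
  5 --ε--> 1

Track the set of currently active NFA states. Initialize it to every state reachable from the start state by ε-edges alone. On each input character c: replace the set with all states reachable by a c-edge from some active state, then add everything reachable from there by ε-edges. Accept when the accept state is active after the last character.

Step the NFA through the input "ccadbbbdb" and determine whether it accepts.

Answer: REJECT

Steps:
start: ε-closure({0}) = {0,1,2}
'c' @ 1: {3,4}
'c' @ 2: {1,5}  ✓accept
'a' @ 3: {}  — state set empty
rest 'dbbbdb' ignored (set empty)
after full input: {}  (accept=1 not in)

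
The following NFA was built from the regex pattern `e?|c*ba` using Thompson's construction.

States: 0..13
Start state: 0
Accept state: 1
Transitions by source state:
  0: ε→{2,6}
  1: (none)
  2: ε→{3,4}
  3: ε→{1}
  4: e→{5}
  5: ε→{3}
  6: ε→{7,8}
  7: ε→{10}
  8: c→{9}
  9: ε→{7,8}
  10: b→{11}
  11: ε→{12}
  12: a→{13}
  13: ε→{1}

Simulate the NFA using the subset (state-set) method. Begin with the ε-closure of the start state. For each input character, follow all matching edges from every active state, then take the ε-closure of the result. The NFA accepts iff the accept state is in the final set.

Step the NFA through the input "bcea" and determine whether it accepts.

Answer: REJECT

Steps:
S₀ = ε-closure({0}) = {0,1,2,3,4,6,7,8,10}
'b' @ 1: {11,12}
'c' @ 2: {}  — dead — no transitions
rest 'ea' ignored (set empty)
end set {} — state 1 not in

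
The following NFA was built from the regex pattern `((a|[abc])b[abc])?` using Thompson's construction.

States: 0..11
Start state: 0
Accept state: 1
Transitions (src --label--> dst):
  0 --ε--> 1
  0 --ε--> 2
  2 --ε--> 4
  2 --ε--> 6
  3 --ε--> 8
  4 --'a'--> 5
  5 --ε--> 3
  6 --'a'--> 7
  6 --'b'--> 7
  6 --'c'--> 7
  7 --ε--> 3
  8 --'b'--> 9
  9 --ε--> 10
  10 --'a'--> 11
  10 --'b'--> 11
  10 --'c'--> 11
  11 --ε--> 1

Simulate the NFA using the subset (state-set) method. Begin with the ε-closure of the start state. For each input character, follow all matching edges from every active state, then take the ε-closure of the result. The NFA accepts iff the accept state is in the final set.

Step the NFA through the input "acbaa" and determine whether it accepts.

Answer: REJECT

Steps:
start: ε-closure({0}) = {0,1,2,4,6}
'a' @ 1: {3,5,7,8}
'c' @ 2: {}  — no active states
rest 'baa' ignored (set empty)
final: {}; accept 1 not in set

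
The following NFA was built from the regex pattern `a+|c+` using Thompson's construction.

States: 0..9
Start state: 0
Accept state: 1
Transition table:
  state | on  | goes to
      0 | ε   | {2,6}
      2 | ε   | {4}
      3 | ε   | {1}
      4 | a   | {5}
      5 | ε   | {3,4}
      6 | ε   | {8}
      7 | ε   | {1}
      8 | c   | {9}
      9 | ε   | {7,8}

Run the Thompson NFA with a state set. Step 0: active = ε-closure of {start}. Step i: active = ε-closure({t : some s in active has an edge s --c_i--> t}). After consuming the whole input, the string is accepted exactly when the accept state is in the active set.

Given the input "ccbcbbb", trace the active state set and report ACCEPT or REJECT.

S₀ = ε-closure({0}) = {0,2,4,6,8}
'c' @ 1: {1,7,8,9}  ✓accept
'c' @ 2: {1,7,8,9}  ✓accept
'b' @ 3: {}  — no active states
rest 'cbbb' ignored (set empty)
final: {}; accept 1 not in set

Answer: REJECT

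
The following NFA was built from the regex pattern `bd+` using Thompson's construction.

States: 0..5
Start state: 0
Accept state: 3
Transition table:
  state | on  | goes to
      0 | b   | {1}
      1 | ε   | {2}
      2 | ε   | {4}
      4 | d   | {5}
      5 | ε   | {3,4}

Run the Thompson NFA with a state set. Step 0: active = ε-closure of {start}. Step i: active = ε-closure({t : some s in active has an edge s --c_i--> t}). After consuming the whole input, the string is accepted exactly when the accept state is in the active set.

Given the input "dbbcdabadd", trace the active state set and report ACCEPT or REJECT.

Answer: REJECT

Derivation:
S₀ = ε-closure({0}) = {0}
'd' @ 1: {}  — dead — no transitions
rest 'bbcdabadd' ignored (set empty)
end set {} — state 3 not in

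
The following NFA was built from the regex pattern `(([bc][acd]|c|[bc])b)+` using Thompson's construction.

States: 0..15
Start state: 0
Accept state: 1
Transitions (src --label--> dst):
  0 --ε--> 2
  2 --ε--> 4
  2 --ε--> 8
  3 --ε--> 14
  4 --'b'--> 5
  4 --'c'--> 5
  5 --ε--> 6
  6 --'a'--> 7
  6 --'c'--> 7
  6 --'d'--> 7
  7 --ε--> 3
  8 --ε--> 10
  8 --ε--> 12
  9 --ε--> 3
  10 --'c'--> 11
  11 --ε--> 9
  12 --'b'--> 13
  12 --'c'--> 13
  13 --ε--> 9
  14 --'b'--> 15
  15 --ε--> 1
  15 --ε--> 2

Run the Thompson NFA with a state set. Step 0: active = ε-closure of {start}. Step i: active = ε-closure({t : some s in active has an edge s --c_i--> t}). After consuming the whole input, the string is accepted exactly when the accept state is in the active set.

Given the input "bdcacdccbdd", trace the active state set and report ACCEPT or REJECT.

Answer: REJECT

Steps:
S₀ = ε-closure({0}) = {0,2,4,8,10,12}
'b' @ 1: {3,5,6,9,13,14}
'd' @ 2: {3,7,14}
'c' @ 3: {}  — dead — no transitions
rest 'acdccbdd' ignored (set empty)
after full input: {}  (accept=1 not in)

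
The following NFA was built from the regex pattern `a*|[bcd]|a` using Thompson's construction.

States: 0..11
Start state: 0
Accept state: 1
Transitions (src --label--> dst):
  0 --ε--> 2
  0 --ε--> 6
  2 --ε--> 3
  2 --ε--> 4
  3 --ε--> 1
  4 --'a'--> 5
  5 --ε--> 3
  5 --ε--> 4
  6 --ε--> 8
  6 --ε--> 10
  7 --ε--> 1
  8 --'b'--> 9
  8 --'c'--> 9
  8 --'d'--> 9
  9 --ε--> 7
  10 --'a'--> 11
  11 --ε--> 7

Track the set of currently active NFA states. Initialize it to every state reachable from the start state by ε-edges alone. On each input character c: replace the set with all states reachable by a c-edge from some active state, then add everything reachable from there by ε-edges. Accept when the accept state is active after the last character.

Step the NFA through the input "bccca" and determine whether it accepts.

Answer: REJECT

Trace:
initial (ε-close {0}): {0,1,2,3,4,6,8,10}
'b' @ 1: {1,7,9}  ✓accept
'c' @ 2: {}  — dead — no transitions
rest 'cca' ignored (set empty)
final: {}; accept 1 not in set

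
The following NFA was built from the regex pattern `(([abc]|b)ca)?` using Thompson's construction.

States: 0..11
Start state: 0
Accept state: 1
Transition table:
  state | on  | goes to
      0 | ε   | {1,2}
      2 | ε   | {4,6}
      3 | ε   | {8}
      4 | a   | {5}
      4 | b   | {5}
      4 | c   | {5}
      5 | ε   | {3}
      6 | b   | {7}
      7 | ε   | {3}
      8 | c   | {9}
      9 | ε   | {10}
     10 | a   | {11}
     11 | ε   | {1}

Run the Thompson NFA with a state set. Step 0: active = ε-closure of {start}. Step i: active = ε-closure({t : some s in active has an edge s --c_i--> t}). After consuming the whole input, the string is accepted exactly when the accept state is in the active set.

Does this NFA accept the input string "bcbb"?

Answer: REJECT

Derivation:
start: ε-closure({0}) = {0,1,2,4,6}
'b' @ 1: {3,5,7,8}
'c' @ 2: {9,10}
'b' @ 3: {}  — dead — no transitions
rest 'b' ignored (set empty)
end set {} — state 1 not in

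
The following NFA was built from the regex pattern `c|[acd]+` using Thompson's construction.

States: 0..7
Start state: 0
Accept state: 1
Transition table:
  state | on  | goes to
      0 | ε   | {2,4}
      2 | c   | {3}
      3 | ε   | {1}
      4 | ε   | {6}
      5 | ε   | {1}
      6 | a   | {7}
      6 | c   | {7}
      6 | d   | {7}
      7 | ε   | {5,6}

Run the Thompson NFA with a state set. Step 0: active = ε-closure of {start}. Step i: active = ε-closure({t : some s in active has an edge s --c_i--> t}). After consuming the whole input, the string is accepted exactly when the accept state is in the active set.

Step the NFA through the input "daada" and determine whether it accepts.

initial (ε-close {0}): {0,2,4,6}
'd' @ 1: {1,5,6,7}  [accepting]
'a' @ 2: {1,5,6,7}  [accepting]
'a' @ 3: {1,5,6,7}  [accepting]
'd' @ 4: {1,5,6,7}  [accepting]
'a' @ 5: {1,5,6,7}  [accepting]
after full input: {1,5,6,7}  (accept=1 in)

Answer: ACCEPT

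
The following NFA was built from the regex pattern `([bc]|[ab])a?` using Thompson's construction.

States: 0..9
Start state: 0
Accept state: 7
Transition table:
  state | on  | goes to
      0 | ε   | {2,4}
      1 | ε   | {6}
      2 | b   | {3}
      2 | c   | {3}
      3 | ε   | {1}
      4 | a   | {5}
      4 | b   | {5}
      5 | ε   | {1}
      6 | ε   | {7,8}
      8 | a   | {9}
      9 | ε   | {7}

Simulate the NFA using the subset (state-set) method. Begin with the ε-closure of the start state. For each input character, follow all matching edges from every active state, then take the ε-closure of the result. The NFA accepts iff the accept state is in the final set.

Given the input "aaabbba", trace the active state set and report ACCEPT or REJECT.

Answer: REJECT

Trace:
S₀ = ε-closure({0}) = {0,2,4}
'a' @ 1: {1,5,6,7,8}  ✓accept
'a' @ 2: {7,9}  ✓accept
'a' @ 3: {}  — state set empty
rest 'bbba' ignored (set empty)
final: {}; accept 7 not in set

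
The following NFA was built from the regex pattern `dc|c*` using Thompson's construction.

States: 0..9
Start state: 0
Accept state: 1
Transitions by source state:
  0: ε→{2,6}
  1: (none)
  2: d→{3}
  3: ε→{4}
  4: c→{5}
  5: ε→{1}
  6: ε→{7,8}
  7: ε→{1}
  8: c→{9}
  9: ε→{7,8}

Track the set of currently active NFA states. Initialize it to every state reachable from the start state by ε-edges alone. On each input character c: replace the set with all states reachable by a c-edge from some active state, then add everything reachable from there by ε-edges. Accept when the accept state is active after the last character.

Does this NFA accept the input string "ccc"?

initial (ε-close {0}): {0,1,2,6,7,8}
'c' @ 1: {1,7,8,9}  ✓accept
'c' @ 2: {1,7,8,9}  ✓accept
'c' @ 3: {1,7,8,9}  ✓accept
final: {1,7,8,9}; accept 1 in set

Answer: ACCEPT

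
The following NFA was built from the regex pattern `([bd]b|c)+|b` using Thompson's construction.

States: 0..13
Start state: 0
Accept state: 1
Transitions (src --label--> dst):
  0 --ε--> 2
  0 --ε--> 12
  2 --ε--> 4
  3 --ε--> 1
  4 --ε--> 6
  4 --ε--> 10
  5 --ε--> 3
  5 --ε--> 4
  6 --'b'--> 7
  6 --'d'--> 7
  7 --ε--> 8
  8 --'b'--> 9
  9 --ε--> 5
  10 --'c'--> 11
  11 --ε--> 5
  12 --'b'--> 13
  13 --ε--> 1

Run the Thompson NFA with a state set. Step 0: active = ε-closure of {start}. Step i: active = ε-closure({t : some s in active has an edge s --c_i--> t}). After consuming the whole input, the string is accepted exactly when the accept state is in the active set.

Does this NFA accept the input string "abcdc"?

Answer: REJECT

Steps:
S₀ = ε-closure({0}) = {0,2,4,6,10,12}
'a' @ 1: {}  — no active states
rest 'bcdc' ignored (set empty)
after full input: {}  (accept=1 not in)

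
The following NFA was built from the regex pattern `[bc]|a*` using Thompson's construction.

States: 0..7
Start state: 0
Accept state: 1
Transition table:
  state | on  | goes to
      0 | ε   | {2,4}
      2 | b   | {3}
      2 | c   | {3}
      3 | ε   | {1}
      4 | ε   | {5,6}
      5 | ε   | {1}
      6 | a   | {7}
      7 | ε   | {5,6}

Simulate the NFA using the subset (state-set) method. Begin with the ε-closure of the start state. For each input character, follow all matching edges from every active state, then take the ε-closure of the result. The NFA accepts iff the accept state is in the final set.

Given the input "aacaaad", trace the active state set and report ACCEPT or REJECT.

Answer: REJECT

Steps:
initial (ε-close {0}): {0,1,2,4,5,6}
'a' @ 1: {1,5,6,7}  ✓accept
'a' @ 2: {1,5,6,7}  ✓accept
'c' @ 3: {}  — no active states
rest 'aaad' ignored (set empty)
end set {} — state 1 not in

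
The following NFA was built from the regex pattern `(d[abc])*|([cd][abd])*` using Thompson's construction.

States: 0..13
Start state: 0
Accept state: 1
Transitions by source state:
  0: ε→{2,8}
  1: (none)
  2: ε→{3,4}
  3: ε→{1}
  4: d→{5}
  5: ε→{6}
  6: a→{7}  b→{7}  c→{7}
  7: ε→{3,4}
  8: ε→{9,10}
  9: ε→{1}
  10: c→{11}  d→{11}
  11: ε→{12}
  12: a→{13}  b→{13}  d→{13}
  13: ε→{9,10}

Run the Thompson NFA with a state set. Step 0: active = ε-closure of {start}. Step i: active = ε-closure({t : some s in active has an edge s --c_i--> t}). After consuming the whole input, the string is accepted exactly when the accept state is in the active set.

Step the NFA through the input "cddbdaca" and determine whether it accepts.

Answer: ACCEPT

Trace:
initial (ε-close {0}): {0,1,2,3,4,8,9,10}
'c' @ 1: {11,12}
'd' @ 2: {1,9,10,13}  (accept∈set)
'd' @ 3: {11,12}
'b' @ 4: {1,9,10,13}  (accept∈set)
'd' @ 5: {11,12}
'a' @ 6: {1,9,10,13}  (accept∈set)
'c' @ 7: {11,12}
'a' @ 8: {1,9,10,13}  (accept∈set)
after full input: {1,9,10,13}  (accept=1 in)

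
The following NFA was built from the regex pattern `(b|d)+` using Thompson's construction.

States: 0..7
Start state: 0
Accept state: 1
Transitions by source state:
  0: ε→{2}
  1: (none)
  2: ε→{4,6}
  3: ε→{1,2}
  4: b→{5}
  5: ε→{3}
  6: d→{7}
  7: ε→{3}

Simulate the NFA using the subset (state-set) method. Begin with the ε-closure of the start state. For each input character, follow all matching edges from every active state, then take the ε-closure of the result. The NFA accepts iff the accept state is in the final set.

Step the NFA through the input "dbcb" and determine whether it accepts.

Answer: REJECT

Trace:
S₀ = ε-closure({0}) = {0,2,4,6}
'd' @ 1: {1,2,3,4,6,7}  ✓accept
'b' @ 2: {1,2,3,4,5,6}  ✓accept
'c' @ 3: {}  — dead — no transitions
rest 'b' ignored (set empty)
end set {} — state 1 not in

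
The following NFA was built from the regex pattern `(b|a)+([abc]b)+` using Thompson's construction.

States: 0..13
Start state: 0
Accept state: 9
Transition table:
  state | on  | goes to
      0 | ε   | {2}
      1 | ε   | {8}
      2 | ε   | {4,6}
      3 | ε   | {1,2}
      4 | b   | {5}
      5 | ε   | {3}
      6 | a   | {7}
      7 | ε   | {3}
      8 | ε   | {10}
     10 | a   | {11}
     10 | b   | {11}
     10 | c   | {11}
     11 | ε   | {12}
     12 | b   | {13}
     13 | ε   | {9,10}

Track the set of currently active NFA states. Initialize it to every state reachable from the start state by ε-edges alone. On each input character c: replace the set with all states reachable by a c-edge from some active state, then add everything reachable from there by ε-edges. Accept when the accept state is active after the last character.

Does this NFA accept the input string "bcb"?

initial (ε-close {0}): {0,2,4,6}
'b' @ 1: {1,2,3,4,5,6,8,10}
'c' @ 2: {11,12}
'b' @ 3: {9,10,13}  ✓accept
final: {9,10,13}; accept 9 in set

Answer: ACCEPT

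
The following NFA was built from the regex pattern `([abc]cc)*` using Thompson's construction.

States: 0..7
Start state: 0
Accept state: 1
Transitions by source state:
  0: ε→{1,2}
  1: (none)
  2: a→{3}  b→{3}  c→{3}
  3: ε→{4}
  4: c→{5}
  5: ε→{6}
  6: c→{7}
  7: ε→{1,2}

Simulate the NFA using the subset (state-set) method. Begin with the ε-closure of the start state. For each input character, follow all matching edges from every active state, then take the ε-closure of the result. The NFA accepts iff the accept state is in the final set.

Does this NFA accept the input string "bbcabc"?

S₀ = ε-closure({0}) = {0,1,2}
'b' @ 1: {3,4}
'b' @ 2: {}  — state set empty
rest 'cabc' ignored (set empty)
final: {}; accept 1 not in set

Answer: REJECT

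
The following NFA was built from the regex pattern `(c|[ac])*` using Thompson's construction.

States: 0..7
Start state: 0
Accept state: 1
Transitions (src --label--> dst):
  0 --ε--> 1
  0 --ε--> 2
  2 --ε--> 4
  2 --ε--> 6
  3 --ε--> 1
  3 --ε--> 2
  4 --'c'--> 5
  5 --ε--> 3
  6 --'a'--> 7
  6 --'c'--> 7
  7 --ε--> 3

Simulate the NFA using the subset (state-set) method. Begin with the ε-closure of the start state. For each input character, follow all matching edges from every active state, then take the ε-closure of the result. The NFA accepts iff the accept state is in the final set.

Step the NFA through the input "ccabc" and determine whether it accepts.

Answer: REJECT

Steps:
S₀ = ε-closure({0}) = {0,1,2,4,6}
'c' @ 1: {1,2,3,4,5,6,7}  ✓accept
'c' @ 2: {1,2,3,4,5,6,7}  ✓accept
'a' @ 3: {1,2,3,4,6,7}  ✓accept
'b' @ 4: {}  — no active states
rest 'c' ignored (set empty)
after full input: {}  (accept=1 not in)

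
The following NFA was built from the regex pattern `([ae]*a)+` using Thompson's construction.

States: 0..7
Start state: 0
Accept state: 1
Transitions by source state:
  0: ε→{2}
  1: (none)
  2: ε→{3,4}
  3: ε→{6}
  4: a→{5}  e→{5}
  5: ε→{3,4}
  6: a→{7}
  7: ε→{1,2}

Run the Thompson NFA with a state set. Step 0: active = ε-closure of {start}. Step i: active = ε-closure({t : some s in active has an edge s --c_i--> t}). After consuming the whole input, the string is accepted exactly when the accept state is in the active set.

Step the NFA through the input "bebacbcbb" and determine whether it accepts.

Answer: REJECT

Derivation:
initial (ε-close {0}): {0,2,3,4,6}
'b' @ 1: {}  — no active states
rest 'ebacbcbb' ignored (set empty)
end set {} — state 1 not in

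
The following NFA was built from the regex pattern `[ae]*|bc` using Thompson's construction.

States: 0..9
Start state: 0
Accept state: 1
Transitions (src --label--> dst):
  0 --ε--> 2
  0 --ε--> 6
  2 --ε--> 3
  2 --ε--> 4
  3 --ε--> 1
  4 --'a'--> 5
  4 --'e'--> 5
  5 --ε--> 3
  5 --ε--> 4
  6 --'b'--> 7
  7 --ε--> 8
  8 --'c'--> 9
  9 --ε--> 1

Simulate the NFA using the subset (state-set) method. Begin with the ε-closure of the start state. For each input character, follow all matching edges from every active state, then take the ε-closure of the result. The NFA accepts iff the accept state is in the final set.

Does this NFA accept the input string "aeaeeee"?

Answer: ACCEPT

Steps:
S₀ = ε-closure({0}) = {0,1,2,3,4,6}
'a' @ 1: {1,3,4,5}  ✓accept
'e' @ 2: {1,3,4,5}  ✓accept
'a' @ 3: {1,3,4,5}  ✓accept
'e' @ 4: {1,3,4,5}  ✓accept
'e' @ 5: {1,3,4,5}  ✓accept
'e' @ 6: {1,3,4,5}  ✓accept
'e' @ 7: {1,3,4,5}  ✓accept
end set {1,3,4,5} — state 1 in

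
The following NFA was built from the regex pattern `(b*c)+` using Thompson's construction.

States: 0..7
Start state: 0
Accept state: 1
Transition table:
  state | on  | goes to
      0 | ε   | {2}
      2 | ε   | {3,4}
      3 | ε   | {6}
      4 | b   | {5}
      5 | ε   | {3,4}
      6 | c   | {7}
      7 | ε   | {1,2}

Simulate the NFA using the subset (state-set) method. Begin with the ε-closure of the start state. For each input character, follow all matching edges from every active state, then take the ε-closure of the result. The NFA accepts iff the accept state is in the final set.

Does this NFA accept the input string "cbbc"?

start: ε-closure({0}) = {0,2,3,4,6}
'c' @ 1: {1,2,3,4,6,7}  ✓accept
'b' @ 2: {3,4,5,6}
'b' @ 3: {3,4,5,6}
'c' @ 4: {1,2,3,4,6,7}  ✓accept
after full input: {1,2,3,4,6,7}  (accept=1 in)

Answer: ACCEPT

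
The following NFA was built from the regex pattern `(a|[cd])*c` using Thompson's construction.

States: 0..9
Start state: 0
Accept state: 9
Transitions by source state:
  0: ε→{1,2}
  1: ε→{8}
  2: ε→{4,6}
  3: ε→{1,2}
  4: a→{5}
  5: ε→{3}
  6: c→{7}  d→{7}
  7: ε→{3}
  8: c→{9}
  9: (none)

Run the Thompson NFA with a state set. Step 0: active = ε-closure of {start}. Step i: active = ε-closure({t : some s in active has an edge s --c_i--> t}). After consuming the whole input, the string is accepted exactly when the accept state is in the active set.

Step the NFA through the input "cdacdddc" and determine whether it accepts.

initial (ε-close {0}): {0,1,2,4,6,8}
'c' @ 1: {1,2,3,4,6,7,8,9}  (accept∈set)
'd' @ 2: {1,2,3,4,6,7,8}
'a' @ 3: {1,2,3,4,5,6,8}
'c' @ 4: {1,2,3,4,6,7,8,9}  (accept∈set)
'd' @ 5: {1,2,3,4,6,7,8}
'd' @ 6: {1,2,3,4,6,7,8}
'd' @ 7: {1,2,3,4,6,7,8}
'c' @ 8: {1,2,3,4,6,7,8,9}  (accept∈set)
end set {1,2,3,4,6,7,8,9} — state 9 in

Answer: ACCEPT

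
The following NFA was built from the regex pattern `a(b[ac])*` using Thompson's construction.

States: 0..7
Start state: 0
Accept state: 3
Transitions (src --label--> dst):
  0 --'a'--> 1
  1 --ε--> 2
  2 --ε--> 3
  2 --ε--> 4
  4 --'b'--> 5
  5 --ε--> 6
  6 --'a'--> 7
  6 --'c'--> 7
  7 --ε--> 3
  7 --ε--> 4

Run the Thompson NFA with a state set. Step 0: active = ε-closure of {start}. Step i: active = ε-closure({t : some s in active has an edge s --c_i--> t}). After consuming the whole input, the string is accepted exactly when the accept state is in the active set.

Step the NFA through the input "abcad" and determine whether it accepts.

initial (ε-close {0}): {0}
'a' @ 1: {1,2,3,4}  [accepting]
'b' @ 2: {5,6}
'c' @ 3: {3,4,7}  [accepting]
'a' @ 4: {}  — dead — no transitions
rest 'd' ignored (set empty)
end set {} — state 3 not in

Answer: REJECT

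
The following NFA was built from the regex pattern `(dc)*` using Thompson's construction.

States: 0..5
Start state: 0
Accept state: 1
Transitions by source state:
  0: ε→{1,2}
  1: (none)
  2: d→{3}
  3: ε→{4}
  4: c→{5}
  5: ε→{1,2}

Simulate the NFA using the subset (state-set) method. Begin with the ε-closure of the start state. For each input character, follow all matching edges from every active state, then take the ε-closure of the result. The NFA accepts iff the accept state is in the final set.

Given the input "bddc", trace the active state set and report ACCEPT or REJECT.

S₀ = ε-closure({0}) = {0,1,2}
'b' @ 1: {}  — dead — no transitions
rest 'ddc' ignored (set empty)
final: {}; accept 1 not in set

Answer: REJECT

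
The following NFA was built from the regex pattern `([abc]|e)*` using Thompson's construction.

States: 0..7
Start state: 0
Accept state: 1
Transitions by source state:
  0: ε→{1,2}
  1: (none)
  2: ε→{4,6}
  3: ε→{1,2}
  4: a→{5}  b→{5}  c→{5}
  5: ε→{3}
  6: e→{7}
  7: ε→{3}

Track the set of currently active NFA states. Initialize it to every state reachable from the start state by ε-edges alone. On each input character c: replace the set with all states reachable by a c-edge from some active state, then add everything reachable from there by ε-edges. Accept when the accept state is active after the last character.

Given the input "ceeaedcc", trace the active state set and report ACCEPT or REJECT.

initial (ε-close {0}): {0,1,2,4,6}
'c' @ 1: {1,2,3,4,5,6}  (accept∈set)
'e' @ 2: {1,2,3,4,6,7}  (accept∈set)
'e' @ 3: {1,2,3,4,6,7}  (accept∈set)
'a' @ 4: {1,2,3,4,5,6}  (accept∈set)
'e' @ 5: {1,2,3,4,6,7}  (accept∈set)
'd' @ 6: {}  — dead — no transitions
rest 'cc' ignored (set empty)
after full input: {}  (accept=1 not in)

Answer: REJECT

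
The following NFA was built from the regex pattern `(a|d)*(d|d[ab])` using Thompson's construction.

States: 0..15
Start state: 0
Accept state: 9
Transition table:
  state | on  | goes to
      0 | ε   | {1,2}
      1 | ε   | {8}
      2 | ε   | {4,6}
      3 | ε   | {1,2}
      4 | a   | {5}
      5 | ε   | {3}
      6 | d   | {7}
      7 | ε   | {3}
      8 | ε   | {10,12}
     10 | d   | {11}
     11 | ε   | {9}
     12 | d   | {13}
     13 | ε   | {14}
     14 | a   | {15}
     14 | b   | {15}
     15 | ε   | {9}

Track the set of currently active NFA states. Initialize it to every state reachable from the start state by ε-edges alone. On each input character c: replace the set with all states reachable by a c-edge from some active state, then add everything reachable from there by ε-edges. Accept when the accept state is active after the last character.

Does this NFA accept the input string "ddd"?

Answer: ACCEPT

Derivation:
S₀ = ε-closure({0}) = {0,1,2,4,6,8,10,12}
'd' @ 1: {1,2,3,4,6,7,8,9,10,11,12,13,14}  ✓accept
'd' @ 2: {1,2,3,4,6,7,8,9,10,11,12,13,14}  ✓accept
'd' @ 3: {1,2,3,4,6,7,8,9,10,11,12,13,14}  ✓accept
end set {1,2,3,4,6,7,8,9,10,11,12,13,14} — state 9 in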